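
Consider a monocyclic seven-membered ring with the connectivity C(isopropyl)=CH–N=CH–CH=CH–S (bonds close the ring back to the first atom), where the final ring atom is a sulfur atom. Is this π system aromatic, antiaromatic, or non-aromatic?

Antiaromatic

Every ring atom contributes a p orbital perpendicular to the ring (every atom in a ring double bond is sp² and brings one electron to the p orbital; the doubly-bonded nitrogens are pyridine-type — their lone pairs lie in the ring plane, leaving one electron in the p orbital; the sulfur donates one lone pair from its p orbital), so the π system is cyclic and fully conjugated.
Tallying contributions gives 3 × 2 = 6 from the double-bond units + 2 from the S atom = 8.
With 8 = 4·2 π electrons, Hückel's rule classifies the planar ring as antiaromatic.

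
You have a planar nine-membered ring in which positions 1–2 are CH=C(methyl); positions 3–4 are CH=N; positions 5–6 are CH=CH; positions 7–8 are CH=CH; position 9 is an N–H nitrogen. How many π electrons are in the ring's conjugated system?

All ring atoms are sp² and supply a p orbital to the ring (the double-bond atoms are sp², each contributing one p electron; each sp² =N– keeps its lone pair in-plane and puts one electron into the π system; the pyrrole-type nitrogen donates its lone pair from the p orbital); the conjugation is uninterrupted.
Counting π electrons: 4 × 2 = 8 from the double-bond units + 2 from the NH atom = 10.

10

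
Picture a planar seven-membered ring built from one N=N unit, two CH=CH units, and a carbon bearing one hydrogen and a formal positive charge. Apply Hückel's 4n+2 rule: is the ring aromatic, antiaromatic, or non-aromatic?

All ring atoms are sp² and supply a p orbital to the ring (every atom in a ring double bond is sp² and brings one electron to the p orbital; each sp² =N– keeps its lone pair in-plane and puts one electron into the π system; the carbocation has an empty p orbital); the conjugation is uninterrupted.
Counting π electrons: 3 × 2 = 6 from the double-bond units + 0 from the CH(+) atom = 6.
That gives a 4n+2 count (6, n = 1).

Aromatic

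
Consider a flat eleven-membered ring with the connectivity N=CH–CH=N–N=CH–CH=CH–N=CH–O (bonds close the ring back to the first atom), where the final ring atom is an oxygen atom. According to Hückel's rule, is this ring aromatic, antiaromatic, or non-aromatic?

Every ring atom contributes a p orbital perpendicular to the ring (each doubly-bonded ring atom is sp² with one p-orbital electron; each =N– nitrogen is pyridine-type (lone pair in the sp² plane, one electron in the p orbital); the oxygen donates one lone pair from its p orbital), so the π system is cyclic and fully conjugated.
Tallying contributions gives 5 × 2 = 10 from the double-bond units + 2 from the O atom = 12.
12 is a 4n count (n = 3), so the planar conjugated ring is antiaromatic.

Antiaromatic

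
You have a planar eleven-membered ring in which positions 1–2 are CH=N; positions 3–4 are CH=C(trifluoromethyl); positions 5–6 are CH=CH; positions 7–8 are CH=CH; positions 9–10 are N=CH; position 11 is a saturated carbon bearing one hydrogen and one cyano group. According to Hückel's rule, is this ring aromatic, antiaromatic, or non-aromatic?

Non-aromatic

The CH(cyano) carbon is saturated: that saturated carbon is sp³ and has no p orbital in the ring π system. Conjugation is not continuous around the ring.
Broken conjugation rules out both aromaticity and antiaromaticity.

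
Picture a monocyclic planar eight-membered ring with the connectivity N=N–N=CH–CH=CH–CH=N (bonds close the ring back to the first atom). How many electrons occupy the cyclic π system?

The p orbitals form a continuous loop: every atom in a ring double bond is sp² and brings one electron to the p orbital; each =N– nitrogen is pyridine-type (lone pair in the sp² plane, one electron in the p orbital). The ring is fully conjugated.
π-electron count: 4 × 2 = 8 from the 4 double-bond units.

8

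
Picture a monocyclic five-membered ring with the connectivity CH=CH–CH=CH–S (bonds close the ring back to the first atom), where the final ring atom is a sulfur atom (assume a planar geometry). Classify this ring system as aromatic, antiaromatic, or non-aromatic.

The p orbitals form a continuous loop: the double-bond atoms are sp², each contributing one p electron; the sulfur donates one lone pair from its p orbital. The ring is fully conjugated.
Adding the contributions, 2 × 2 = 4 from the double-bond units + 2 from the S atom = 6.
With 6 π electrons (n = 1), the Hückel 4n+2 condition holds.
(This ring is thiophene.)

Aromatic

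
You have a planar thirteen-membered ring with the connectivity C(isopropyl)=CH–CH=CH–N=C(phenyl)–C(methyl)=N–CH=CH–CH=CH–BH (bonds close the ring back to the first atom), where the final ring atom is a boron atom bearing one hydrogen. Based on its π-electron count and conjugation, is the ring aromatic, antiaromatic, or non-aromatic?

Antiaromatic

The p orbitals form a continuous loop: the double-bond atoms are sp², each contributing one p electron; each sp² =N– keeps its lone pair in-plane and puts one electron into the π system; the boron has an empty p orbital. The ring is fully conjugated.
Adding the contributions, 6 × 2 = 12 from the double-bond units + 0 from the BH atom = 12.
12 = 4(3); a planar, fully conjugated 4n system is antiaromatic.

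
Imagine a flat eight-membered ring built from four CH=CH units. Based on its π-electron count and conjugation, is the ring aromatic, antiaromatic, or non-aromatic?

Antiaromatic

All ring atoms are sp² and supply a p orbital to the ring (each doubly-bonded ring atom is sp² with one p-orbital electron); the conjugation is uninterrupted.
π-electron count: 4 × 2 = 8 from the 4 double-bond units.
With 8 = 4·2 π electrons, Hückel's rule classifies the planar ring as antiaromatic.
This is cyclooctatetraene.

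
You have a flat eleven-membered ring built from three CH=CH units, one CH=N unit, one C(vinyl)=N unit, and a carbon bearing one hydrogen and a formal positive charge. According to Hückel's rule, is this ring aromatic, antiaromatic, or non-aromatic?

Aromatic

The p orbitals form a continuous loop: each doubly-bonded ring atom is sp² with one p-orbital electron; each =N– nitrogen is pyridine-type (lone pair in the sp² plane, one electron in the p orbital); the carbocation has an empty p orbital. The ring is fully conjugated.
π-electron count: 5 × 2 = 10 from the double-bond units + 0 from the CH(+) atom = 10.
10 = 4(2) + 2, which satisfies Hückel's 4n+2 rule.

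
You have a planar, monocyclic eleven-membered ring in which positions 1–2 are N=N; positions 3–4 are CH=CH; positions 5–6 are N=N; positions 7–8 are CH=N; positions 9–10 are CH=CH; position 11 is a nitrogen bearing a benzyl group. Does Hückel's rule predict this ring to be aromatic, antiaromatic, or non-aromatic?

All ring atoms are sp² and supply a p orbital to the ring (each doubly-bonded ring atom is sp² with one p-orbital electron; each =N– nitrogen is pyridine-type (lone pair in the sp² plane, one electron in the p orbital); the pyrrole-type nitrogen donates its lone pair from the p orbital); the conjugation is uninterrupted.
Adding the contributions, 5 × 2 = 10 from the double-bond units + 2 from the N(benzyl) atom = 12.
With 12 = 4·3 π electrons, Hückel's rule classifies the planar ring as antiaromatic.

Antiaromatic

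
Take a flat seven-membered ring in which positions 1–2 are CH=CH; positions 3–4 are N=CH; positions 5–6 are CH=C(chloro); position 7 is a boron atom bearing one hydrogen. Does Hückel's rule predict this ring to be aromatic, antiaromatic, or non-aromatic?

Aromatic

All ring atoms are sp² and supply a p orbital to the ring (each doubly-bonded ring atom is sp² with one p-orbital electron; each =N– nitrogen is pyridine-type (lone pair in the sp² plane, one electron in the p orbital); the boron has an empty p orbital); the conjugation is uninterrupted.
Counting π electrons: 3 × 2 = 6 from the double-bond units + 0 from the BH atom = 6.
Since 6 = 4·1 + 2, the ring meets the 4n+2 criterion.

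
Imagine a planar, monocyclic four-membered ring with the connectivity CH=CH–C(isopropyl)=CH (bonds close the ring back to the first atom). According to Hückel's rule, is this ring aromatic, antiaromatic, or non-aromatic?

Antiaromatic

The p orbitals form a continuous loop: the double-bond atoms are sp², each contributing one p electron. The ring is fully conjugated.
Tallying contributions gives 2 × 2 = 4 from the 2 double-bond units.
4 = 4(1); a planar, fully conjugated 4n system is antiaromatic.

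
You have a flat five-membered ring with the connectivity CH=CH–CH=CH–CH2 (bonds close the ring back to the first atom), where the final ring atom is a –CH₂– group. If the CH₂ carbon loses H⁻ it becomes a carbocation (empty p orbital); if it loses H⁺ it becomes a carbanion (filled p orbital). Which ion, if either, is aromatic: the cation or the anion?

Once that carbon is sp², every ring atom has a p orbital and both ions are fully conjugated.
Cation: 2 × 2 + 0 = 4 π electrons → 4(1), antiaromatic.
Anion: 2 × 2 + 2 = 6 π electrons → 4(1)+2, aromatic.

The anion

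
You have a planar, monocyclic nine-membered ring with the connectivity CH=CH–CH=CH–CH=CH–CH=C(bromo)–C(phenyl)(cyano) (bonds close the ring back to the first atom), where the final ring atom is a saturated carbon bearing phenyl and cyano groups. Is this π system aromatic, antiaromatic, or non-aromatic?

Because that saturated carbon is sp³ and has no p orbital in the ring π system at the C(phenyl)(cyano) position, the π system cannot extend all the way around the ring.
Without a continuous loop of overlapping p orbitals the Hückel electron count never comes into play.

Non-aromatic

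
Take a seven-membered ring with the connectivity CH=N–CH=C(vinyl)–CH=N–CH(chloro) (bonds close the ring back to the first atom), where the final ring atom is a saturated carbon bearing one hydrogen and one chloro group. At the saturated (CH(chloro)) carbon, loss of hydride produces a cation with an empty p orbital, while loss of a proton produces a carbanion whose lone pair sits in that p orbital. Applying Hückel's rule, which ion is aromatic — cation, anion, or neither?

Both ions have a continuous loop of p orbitals — each ring atom is sp².
Cation: 3 × 2 + 0 = 6 π electrons → 4(1)+2, aromatic.
Anion: 3 × 2 + 2 = 8 π electrons → 4(2), antiaromatic.

The cation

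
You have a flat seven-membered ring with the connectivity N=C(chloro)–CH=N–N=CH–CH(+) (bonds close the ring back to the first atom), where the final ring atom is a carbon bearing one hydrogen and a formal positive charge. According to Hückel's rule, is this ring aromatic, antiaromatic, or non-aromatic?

Aromatic

Every ring atom contributes a p orbital perpendicular to the ring (every atom in a ring double bond is sp² and brings one electron to the p orbital; each sp² =N– keeps its lone pair in-plane and puts one electron into the π system; the carbocation has an empty p orbital), so the π system is cyclic and fully conjugated.
π-electron count: 3 × 2 = 6 from the double-bond units + 0 from the CH(+) atom = 6.
Since 6 = 4·1 + 2, the ring meets the 4n+2 criterion.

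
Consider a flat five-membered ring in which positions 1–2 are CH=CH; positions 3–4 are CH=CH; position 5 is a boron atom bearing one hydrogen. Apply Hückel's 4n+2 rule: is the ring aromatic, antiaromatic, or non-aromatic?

Antiaromatic

Check conjugation: the double-bond atoms are sp², each contributing one p electron; the boron has an empty p orbital — every position has a p orbital, so the cyclic π system is continuous.
Adding the contributions, 2 × 2 = 4 from the double-bond units + 0 from the BH atom = 4.
4 = 4(1); a planar, fully conjugated 4n system is antiaromatic.
(The species described is borole.)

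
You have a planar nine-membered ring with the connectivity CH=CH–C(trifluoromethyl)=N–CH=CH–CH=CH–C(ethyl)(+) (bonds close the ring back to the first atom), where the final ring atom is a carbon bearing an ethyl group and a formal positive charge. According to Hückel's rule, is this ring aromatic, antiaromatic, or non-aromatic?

The p orbitals form a continuous loop: each doubly-bonded ring atom is sp² with one p-orbital electron; the doubly-bonded nitrogens are pyridine-type — their lone pairs lie in the ring plane, leaving one electron in the p orbital; the carbocation has an empty p orbital. The ring is fully conjugated.
Tallying contributions gives 4 × 2 = 8 from the double-bond units + 0 from the C(ethyl)(+) atom = 8.
8 = 4(2); a planar, fully conjugated 4n system is antiaromatic.

Antiaromatic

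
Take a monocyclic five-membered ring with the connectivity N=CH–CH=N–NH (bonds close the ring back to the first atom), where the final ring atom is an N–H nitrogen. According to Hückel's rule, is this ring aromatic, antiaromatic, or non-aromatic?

Check conjugation: every atom in a ring double bond is sp² and brings one electron to the p orbital; the doubly-bonded nitrogens are pyridine-type — their lone pairs lie in the ring plane, leaving one electron in the p orbital; the pyrrole-type nitrogen donates its lone pair from the p orbital — every position has a p orbital, so the cyclic π system is continuous.
Counting π electrons: 2 × 2 = 4 from the double-bond units + 2 from the NH atom = 6.
Since 6 = 4·1 + 2, the ring meets the 4n+2 criterion.

Aromatic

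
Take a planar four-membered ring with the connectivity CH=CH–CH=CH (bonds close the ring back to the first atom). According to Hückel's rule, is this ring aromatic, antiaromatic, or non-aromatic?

Antiaromatic

All ring atoms are sp² and supply a p orbital to the ring (each doubly-bonded ring atom is sp² with one p-orbital electron); the conjugation is uninterrupted.
Adding the contributions, 2 × 2 = 4 from the 2 double-bond units.
4 = 4(1); a planar, fully conjugated 4n system is antiaromatic.
(The species described is cyclobutadiene.)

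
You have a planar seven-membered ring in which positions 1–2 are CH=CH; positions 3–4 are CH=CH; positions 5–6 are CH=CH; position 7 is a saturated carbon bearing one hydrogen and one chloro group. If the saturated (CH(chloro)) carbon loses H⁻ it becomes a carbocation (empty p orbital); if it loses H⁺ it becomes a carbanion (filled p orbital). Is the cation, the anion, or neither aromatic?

The cation

Both ions have a continuous loop of p orbitals — each ring atom is sp².
Cation: 3 × 2 + 0 = 6 π electrons → 4(1)+2, aromatic.
Anion: 3 × 2 + 2 = 8 π electrons → 4(2), antiaromatic.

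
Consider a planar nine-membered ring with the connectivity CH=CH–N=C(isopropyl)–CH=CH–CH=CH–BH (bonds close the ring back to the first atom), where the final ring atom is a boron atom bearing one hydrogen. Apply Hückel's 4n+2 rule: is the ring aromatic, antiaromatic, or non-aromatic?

Antiaromatic

Check conjugation: every atom in a ring double bond is sp² and brings one electron to the p orbital; each =N– nitrogen is pyridine-type (lone pair in the sp² plane, one electron in the p orbital); the boron has an empty p orbital — every position has a p orbital, so the cyclic π system is continuous.
Adding the contributions, 4 × 2 = 8 from the double-bond units + 0 from the BH atom = 8.
8 = 4(2); a planar, fully conjugated 4n system is antiaromatic.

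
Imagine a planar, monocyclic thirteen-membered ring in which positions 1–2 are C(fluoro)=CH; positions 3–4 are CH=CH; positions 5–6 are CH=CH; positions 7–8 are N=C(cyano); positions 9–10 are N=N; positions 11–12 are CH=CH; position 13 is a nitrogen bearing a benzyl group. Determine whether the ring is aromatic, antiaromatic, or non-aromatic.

Every ring atom contributes a p orbital perpendicular to the ring (each doubly-bonded ring atom is sp² with one p-orbital electron; each =N– nitrogen is pyridine-type (lone pair in the sp² plane, one electron in the p orbital); the pyrrole-type nitrogen donates its lone pair from the p orbital), so the π system is cyclic and fully conjugated.
Adding the contributions, 6 × 2 = 12 from the double-bond units + 2 from the N(benzyl) atom = 14.
That gives a 4n+2 count (14, n = 3).

Aromatic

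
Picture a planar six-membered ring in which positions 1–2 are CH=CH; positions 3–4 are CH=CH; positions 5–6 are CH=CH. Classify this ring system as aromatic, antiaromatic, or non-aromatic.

All ring atoms are sp² and supply a p orbital to the ring (each doubly-bonded ring atom is sp² with one p-orbital electron); the conjugation is uninterrupted.
Tallying contributions gives 3 × 2 = 6 from the 3 double-bond units.
6 = 4(1) + 2, which satisfies Hückel's 4n+2 rule.

Aromatic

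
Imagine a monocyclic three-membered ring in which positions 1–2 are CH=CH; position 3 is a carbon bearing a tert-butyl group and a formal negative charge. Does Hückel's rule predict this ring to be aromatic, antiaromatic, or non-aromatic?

Check conjugation: the double-bond atoms are sp², each contributing one p electron; the carbanion's lone pair occupies the p orbital — every position has a p orbital, so the cyclic π system is continuous.
Adding the contributions, 1 × 2 = 2 from the double-bond unit + 2 from the C(tert-butyl)(-) atom = 4.
With 4 = 4·1 π electrons, Hückel's rule classifies the planar ring as antiaromatic.

Antiaromatic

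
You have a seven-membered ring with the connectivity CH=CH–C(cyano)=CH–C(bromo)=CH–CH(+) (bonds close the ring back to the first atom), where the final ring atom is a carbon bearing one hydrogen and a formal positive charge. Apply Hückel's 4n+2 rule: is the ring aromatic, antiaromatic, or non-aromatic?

Every ring atom contributes a p orbital perpendicular to the ring (the double-bond atoms are sp², each contributing one p electron; the carbocation has an empty p orbital), so the π system is cyclic and fully conjugated.
π-electron count: 3 × 2 = 6 from the double-bond units + 0 from the CH(+) atom = 6.
6 = 4(1) + 2, which satisfies Hückel's 4n+2 rule.

Aromatic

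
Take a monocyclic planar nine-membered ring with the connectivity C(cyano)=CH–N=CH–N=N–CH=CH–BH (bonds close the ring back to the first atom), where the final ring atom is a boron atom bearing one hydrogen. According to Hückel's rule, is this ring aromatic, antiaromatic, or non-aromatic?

The p orbitals form a continuous loop: every atom in a ring double bond is sp² and brings one electron to the p orbital; the doubly-bonded nitrogens are pyridine-type — their lone pairs lie in the ring plane, leaving one electron in the p orbital; the boron has an empty p orbital. The ring is fully conjugated.
Adding the contributions, 4 × 2 = 8 from the double-bond units + 0 from the BH atom = 8.
8 = 4(2); a planar, fully conjugated 4n system is antiaromatic.

Antiaromatic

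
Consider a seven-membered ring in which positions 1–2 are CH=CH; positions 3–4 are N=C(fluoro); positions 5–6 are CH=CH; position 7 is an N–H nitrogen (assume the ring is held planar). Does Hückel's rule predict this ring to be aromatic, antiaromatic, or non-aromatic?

Antiaromatic

Every ring atom contributes a p orbital perpendicular to the ring (the double-bond atoms are sp², each contributing one p electron; each =N– nitrogen is pyridine-type (lone pair in the sp² plane, one electron in the p orbital); the pyrrole-type nitrogen donates its lone pair from the p orbital), so the π system is cyclic and fully conjugated.
π-electron count: 3 × 2 = 6 from the double-bond units + 2 from the NH atom = 8.
8 = 4(2); a planar, fully conjugated 4n system is antiaromatic.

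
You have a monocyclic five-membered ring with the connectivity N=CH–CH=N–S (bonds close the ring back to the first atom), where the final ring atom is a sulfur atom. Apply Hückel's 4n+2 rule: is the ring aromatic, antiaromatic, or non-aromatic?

Aromatic

Every ring atom contributes a p orbital perpendicular to the ring (each doubly-bonded ring atom is sp² with one p-orbital electron; each sp² =N– keeps its lone pair in-plane and puts one electron into the π system; the sulfur donates one lone pair from its p orbital), so the π system is cyclic and fully conjugated.
π-electron count: 2 × 2 = 4 from the double-bond units + 2 from the S atom = 6.
6 = 4(1) + 2, which satisfies Hückel's 4n+2 rule.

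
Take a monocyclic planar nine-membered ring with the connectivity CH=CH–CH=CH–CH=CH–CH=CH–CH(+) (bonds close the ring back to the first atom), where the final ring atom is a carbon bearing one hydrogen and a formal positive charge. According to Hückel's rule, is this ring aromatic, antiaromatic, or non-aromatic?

Antiaromatic

Every ring atom contributes a p orbital perpendicular to the ring (the double-bond atoms are sp², each contributing one p electron; the carbocation has an empty p orbital), so the π system is cyclic and fully conjugated.
Adding the contributions, 4 × 2 = 8 from the double-bond units + 0 from the CH(+) atom = 8.
8 is a 4n count (n = 2), so the planar conjugated ring is antiaromatic.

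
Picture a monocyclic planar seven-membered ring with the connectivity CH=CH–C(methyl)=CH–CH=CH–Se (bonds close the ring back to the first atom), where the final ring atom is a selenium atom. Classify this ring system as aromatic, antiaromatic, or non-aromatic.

Antiaromatic

Every ring atom contributes a p orbital perpendicular to the ring (each doubly-bonded ring atom is sp² with one p-orbital electron; the selenium donates one lone pair from its p orbital), so the π system is cyclic and fully conjugated.
π-electron count: 3 × 2 = 6 from the double-bond units + 2 from the Se atom = 8.
8 is a 4n count (n = 2), so the planar conjugated ring is antiaromatic.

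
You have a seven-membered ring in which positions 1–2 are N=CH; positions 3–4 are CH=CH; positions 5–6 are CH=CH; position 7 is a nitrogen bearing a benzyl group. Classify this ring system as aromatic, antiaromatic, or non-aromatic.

All ring atoms are sp² and supply a p orbital to the ring (the double-bond atoms are sp², each contributing one p electron; each =N– nitrogen is pyridine-type (lone pair in the sp² plane, one electron in the p orbital); the pyrrole-type nitrogen donates its lone pair from the p orbital); the conjugation is uninterrupted.
Adding the contributions, 3 × 2 = 6 from the double-bond units + 2 from the N(benzyl) atom = 8.
With 8 = 4·2 π electrons, Hückel's rule classifies the planar ring as antiaromatic.

Antiaromatic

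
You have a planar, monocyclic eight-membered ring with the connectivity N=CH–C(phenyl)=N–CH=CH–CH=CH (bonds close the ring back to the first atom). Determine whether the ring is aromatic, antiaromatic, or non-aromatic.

The p orbitals form a continuous loop: every atom in a ring double bond is sp² and brings one electron to the p orbital; each =N– nitrogen is pyridine-type (lone pair in the sp² plane, one electron in the p orbital). The ring is fully conjugated.
Adding the contributions, 4 × 2 = 8 from the 4 double-bond units.
A 4n π count (8, n = 2) in a planar conjugated ring means antiaromatic.

Antiaromatic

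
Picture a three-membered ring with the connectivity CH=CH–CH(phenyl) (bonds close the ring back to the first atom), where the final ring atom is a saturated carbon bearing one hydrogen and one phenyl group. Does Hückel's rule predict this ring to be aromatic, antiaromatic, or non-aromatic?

Because that saturated carbon is sp³ and has no p orbital in the ring π system at the CH(phenyl) position, the π system cannot extend all the way around the ring.
Broken conjugation rules out both aromaticity and antiaromaticity.

Non-aromatic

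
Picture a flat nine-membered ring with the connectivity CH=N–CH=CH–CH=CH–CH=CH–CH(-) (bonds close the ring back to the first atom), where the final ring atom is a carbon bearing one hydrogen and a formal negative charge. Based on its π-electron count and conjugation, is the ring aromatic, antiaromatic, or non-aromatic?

Aromatic

Check conjugation: every atom in a ring double bond is sp² and brings one electron to the p orbital; each =N– nitrogen is pyridine-type (lone pair in the sp² plane, one electron in the p orbital); the carbanion's lone pair occupies the p orbital — every position has a p orbital, so the cyclic π system is continuous.
Tallying contributions gives 4 × 2 = 8 from the double-bond units + 2 from the CH(-) atom = 10.
10 = 4(2) + 2, which satisfies Hückel's 4n+2 rule.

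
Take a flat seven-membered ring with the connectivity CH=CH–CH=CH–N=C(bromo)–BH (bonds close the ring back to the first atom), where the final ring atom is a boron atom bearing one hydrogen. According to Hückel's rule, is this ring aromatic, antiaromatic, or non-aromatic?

Aromatic

Check conjugation: each doubly-bonded ring atom is sp² with one p-orbital electron; the doubly-bonded nitrogens are pyridine-type — their lone pairs lie in the ring plane, leaving one electron in the p orbital; the boron has an empty p orbital — every position has a p orbital, so the cyclic π system is continuous.
Adding the contributions, 3 × 2 = 6 from the double-bond units + 0 from the BH atom = 6.
That gives a 4n+2 count (6, n = 1).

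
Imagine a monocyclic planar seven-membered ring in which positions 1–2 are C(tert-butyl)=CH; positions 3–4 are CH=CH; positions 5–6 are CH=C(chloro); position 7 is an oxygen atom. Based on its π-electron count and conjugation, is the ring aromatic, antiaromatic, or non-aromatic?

The p orbitals form a continuous loop: the double-bond atoms are sp², each contributing one p electron; the oxygen donates one lone pair from its p orbital. The ring is fully conjugated.
Adding the contributions, 3 × 2 = 6 from the double-bond units + 2 from the O atom = 8.
8 = 4(2); a planar, fully conjugated 4n system is antiaromatic.

Antiaromatic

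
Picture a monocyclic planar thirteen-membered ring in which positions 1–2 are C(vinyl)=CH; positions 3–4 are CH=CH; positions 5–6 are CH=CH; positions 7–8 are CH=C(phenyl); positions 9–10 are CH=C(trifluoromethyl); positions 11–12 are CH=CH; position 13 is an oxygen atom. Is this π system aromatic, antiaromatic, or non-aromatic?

Aromatic

All ring atoms are sp² and supply a p orbital to the ring (every atom in a ring double bond is sp² and brings one electron to the p orbital; the oxygen donates one lone pair from its p orbital); the conjugation is uninterrupted.
π-electron count: 6 × 2 = 12 from the double-bond units + 2 from the O atom = 14.
Since 14 = 4·3 + 2, the ring meets the 4n+2 criterion.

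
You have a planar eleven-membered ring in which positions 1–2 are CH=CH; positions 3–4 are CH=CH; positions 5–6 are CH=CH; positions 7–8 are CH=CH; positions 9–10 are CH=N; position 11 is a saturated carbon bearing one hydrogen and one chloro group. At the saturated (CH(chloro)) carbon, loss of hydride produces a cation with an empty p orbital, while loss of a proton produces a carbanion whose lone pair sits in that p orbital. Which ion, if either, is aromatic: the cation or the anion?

The cation

Both ions have a continuous loop of p orbitals — each ring atom is sp².
Cation: 5 × 2 + 0 = 10 π electrons → 4(2)+2, aromatic.
Anion: 5 × 2 + 2 = 12 π electrons → 4(3), antiaromatic.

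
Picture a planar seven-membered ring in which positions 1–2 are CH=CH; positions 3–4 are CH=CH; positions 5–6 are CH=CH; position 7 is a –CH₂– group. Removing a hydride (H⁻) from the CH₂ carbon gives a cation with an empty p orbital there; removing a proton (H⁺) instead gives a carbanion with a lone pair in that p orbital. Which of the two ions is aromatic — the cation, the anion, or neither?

Once that carbon is sp², every ring atom has a p orbital and both ions are fully conjugated.
Cation: 3 × 2 + 0 = 6 π electrons → 4(1)+2, aromatic.
Anion: 3 × 2 + 2 = 8 π electrons → 4(2), antiaromatic.

The cation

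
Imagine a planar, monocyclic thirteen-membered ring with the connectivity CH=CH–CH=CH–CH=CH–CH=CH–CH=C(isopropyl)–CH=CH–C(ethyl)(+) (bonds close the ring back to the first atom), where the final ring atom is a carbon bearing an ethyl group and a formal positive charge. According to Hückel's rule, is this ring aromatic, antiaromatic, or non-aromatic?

Antiaromatic

Every ring atom contributes a p orbital perpendicular to the ring (the double-bond atoms are sp², each contributing one p electron; the carbocation has an empty p orbital), so the π system is cyclic and fully conjugated.
Adding the contributions, 6 × 2 = 12 from the double-bond units + 0 from the C(ethyl)(+) atom = 12.
With 12 = 4·3 π electrons, Hückel's rule classifies the planar ring as antiaromatic.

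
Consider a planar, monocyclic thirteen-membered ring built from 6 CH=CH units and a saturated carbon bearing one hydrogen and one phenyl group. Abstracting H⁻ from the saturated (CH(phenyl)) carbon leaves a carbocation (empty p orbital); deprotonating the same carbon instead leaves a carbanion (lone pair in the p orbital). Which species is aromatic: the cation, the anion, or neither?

Both ions have a continuous loop of p orbitals — each ring atom is sp².
Cation: 6 × 2 + 0 = 12 π electrons → 4(3), antiaromatic.
Anion: 6 × 2 + 2 = 14 π electrons → 4(3)+2, aromatic.

The anion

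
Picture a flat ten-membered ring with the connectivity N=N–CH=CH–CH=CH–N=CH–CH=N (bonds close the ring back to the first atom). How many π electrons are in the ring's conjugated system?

The p orbitals form a continuous loop: every atom in a ring double bond is sp² and brings one electron to the p orbital; each sp² =N– keeps its lone pair in-plane and puts one electron into the π system. The ring is fully conjugated.
π-electron count: 5 × 2 = 10 from the 5 double-bond units.

10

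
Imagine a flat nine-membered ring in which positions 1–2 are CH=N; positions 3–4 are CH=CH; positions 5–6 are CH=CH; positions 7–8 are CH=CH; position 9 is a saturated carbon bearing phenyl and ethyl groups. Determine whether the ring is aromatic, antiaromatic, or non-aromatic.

Non-aromatic

The C(phenyl)(ethyl) position has four σ bonds — that saturated carbon is sp³ and has no p orbital in the ring π system — so the cyclic conjugation is interrupted.
Hückel's rule only applies to fully conjugated rings, so this one is simply non-aromatic.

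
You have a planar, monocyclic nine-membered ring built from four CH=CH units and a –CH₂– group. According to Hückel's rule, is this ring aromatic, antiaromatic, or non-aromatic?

Non-aromatic

Because the tetrahedral CH₂ carbon is sp³ and has no p orbital in the ring π system at the CH2 position, the π system cannot extend all the way around the ring.
A ring that is not fully conjugated cannot be aromatic or antiaromatic regardless of its π-electron count.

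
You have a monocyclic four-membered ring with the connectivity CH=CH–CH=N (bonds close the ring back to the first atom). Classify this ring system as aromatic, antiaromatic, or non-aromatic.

The p orbitals form a continuous loop: the double-bond atoms are sp², each contributing one p electron; each =N– nitrogen is pyridine-type (lone pair in the sp² plane, one electron in the p orbital). The ring is fully conjugated.
Counting π electrons: 2 × 2 = 4 from the 2 double-bond units.
4 = 4(1); a planar, fully conjugated 4n system is antiaromatic.

Antiaromatic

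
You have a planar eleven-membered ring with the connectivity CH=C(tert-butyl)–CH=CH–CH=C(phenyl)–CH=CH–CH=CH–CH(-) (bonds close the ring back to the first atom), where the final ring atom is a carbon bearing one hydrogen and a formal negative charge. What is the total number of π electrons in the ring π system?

The p orbitals form a continuous loop: every atom in a ring double bond is sp² and brings one electron to the p orbital; the carbanion's lone pair occupies the p orbital. The ring is fully conjugated.
Adding the contributions, 5 × 2 = 10 from the double-bond units + 2 from the CH(-) atom = 12.

12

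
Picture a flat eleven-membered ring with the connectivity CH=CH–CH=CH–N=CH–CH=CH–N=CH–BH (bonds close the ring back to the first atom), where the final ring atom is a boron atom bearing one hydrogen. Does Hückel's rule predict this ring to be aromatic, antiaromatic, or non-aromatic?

Aromatic

The p orbitals form a continuous loop: the double-bond atoms are sp², each contributing one p electron; each sp² =N– keeps its lone pair in-plane and puts one electron into the π system; the boron has an empty p orbital. The ring is fully conjugated.
Tallying contributions gives 5 × 2 = 10 from the double-bond units + 0 from the BH atom = 10.
10 = 4(2) + 2, which satisfies Hückel's 4n+2 rule.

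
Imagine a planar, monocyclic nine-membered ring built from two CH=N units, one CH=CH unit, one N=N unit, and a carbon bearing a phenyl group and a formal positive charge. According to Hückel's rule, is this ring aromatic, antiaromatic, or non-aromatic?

Antiaromatic

Check conjugation: each doubly-bonded ring atom is sp² with one p-orbital electron; each sp² =N– keeps its lone pair in-plane and puts one electron into the π system; the carbocation has an empty p orbital — every position has a p orbital, so the cyclic π system is continuous.
Counting π electrons: 4 × 2 = 8 from the double-bond units + 0 from the C(phenyl)(+) atom = 8.
8 = 4(2); a planar, fully conjugated 4n system is antiaromatic.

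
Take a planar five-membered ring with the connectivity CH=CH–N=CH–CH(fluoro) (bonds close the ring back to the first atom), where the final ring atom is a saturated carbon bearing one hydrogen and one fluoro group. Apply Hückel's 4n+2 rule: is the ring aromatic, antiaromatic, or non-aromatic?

Non-aromatic

The CH(fluoro) carbon is saturated: that saturated carbon is sp³ and has no p orbital in the ring π system. Conjugation is not continuous around the ring.
Without a continuous loop of overlapping p orbitals the Hückel electron count never comes into play.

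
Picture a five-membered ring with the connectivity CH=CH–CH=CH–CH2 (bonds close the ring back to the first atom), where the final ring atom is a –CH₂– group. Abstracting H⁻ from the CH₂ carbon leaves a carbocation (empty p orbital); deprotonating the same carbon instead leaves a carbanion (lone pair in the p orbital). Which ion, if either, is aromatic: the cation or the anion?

The anion

In either ion the ring is fully conjugated: every atom, including the new sp² carbon, supplies a p orbital.
Cation: 2 × 2 + 0 = 4 π electrons → 4(1), antiaromatic.
Anion: 2 × 2 + 2 = 6 π electrons → 4(1)+2, aromatic.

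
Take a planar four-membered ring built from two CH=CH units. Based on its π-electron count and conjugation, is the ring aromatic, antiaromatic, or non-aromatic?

Antiaromatic

Every ring atom contributes a p orbital perpendicular to the ring (each doubly-bonded ring atom is sp² with one p-orbital electron), so the π system is cyclic and fully conjugated.
π-electron count: 2 × 2 = 4 from the 2 double-bond units.
A 4n π count (4, n = 1) in a planar conjugated ring means antiaromatic.
(This ring is cyclobutadiene.)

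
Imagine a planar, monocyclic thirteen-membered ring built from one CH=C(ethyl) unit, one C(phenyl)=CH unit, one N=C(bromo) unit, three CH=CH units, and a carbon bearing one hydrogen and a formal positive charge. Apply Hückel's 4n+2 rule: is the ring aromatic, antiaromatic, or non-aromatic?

Every ring atom contributes a p orbital perpendicular to the ring (every atom in a ring double bond is sp² and brings one electron to the p orbital; each sp² =N– keeps its lone pair in-plane and puts one electron into the π system; the carbocation has an empty p orbital), so the π system is cyclic and fully conjugated.
π-electron count: 6 × 2 = 12 from the double-bond units + 0 from the CH(+) atom = 12.
12 is a 4n count (n = 3), so the planar conjugated ring is antiaromatic.

Antiaromatic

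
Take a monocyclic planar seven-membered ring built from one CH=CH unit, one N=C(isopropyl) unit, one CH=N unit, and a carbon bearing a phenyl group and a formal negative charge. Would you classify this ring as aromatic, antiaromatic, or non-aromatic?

Check conjugation: each doubly-bonded ring atom is sp² with one p-orbital electron; each =N– nitrogen is pyridine-type (lone pair in the sp² plane, one electron in the p orbital); the carbanion's lone pair occupies the p orbital — every position has a p orbital, so the cyclic π system is continuous.
π-electron count: 3 × 2 = 6 from the double-bond units + 2 from the C(phenyl)(-) atom = 8.
With 8 = 4·2 π electrons, Hückel's rule classifies the planar ring as antiaromatic.

Antiaromatic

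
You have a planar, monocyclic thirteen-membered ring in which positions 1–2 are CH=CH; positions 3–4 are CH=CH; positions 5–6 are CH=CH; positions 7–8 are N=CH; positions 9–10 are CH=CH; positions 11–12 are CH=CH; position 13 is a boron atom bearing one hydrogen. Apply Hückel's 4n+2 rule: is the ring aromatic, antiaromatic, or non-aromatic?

Every ring atom contributes a p orbital perpendicular to the ring (the double-bond atoms are sp², each contributing one p electron; each =N– nitrogen is pyridine-type (lone pair in the sp² plane, one electron in the p orbital); the boron has an empty p orbital), so the π system is cyclic and fully conjugated.
Counting π electrons: 6 × 2 = 12 from the double-bond units + 0 from the BH atom = 12.
A 4n π count (12, n = 3) in a planar conjugated ring means antiaromatic.

Antiaromatic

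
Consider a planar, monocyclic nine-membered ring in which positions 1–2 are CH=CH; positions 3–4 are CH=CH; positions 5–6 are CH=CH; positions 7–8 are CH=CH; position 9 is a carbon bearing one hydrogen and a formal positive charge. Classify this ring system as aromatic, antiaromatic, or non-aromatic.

Antiaromatic

The p orbitals form a continuous loop: every atom in a ring double bond is sp² and brings one electron to the p orbital; the carbocation has an empty p orbital. The ring is fully conjugated.
Adding the contributions, 4 × 2 = 8 from the double-bond units + 0 from the CH(+) atom = 8.
With 8 = 4·2 π electrons, Hückel's rule classifies the planar ring as antiaromatic.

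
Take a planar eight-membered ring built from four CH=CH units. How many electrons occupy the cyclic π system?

8

Every ring atom contributes a p orbital perpendicular to the ring (each doubly-bonded ring atom is sp² with one p-orbital electron), so the π system is cyclic and fully conjugated.
Adding the contributions, 4 × 2 = 8 from the 4 double-bond units.
(The species described is cyclooctatetraene.)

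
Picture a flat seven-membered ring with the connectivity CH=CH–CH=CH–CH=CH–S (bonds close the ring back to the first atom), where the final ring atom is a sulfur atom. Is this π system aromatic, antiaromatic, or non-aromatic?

Antiaromatic

The p orbitals form a continuous loop: each doubly-bonded ring atom is sp² with one p-orbital electron; the sulfur donates one lone pair from its p orbital. The ring is fully conjugated.
Counting π electrons: 3 × 2 = 6 from the double-bond units + 2 from the S atom = 8.
8 is a 4n count (n = 2), so the planar conjugated ring is antiaromatic.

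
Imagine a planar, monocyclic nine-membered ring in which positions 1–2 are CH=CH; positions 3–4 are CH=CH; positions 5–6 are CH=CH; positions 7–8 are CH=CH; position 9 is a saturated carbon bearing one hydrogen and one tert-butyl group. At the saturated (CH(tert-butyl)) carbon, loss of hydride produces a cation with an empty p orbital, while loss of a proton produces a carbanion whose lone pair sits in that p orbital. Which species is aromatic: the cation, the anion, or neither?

The anion

In both ions every ring atom is sp² and contributes a p orbital, so both rings are fully conjugated.
Cation: 4 × 2 + 0 = 8 π electrons → 4(2), antiaromatic.
Anion: 4 × 2 + 2 = 10 π electrons → 4(2)+2, aromatic.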